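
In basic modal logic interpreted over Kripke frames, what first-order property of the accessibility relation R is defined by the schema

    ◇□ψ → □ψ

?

Replacing ψ by ¬ψ and contraposing gives the equivalent schema ◇ψ → □◇ψ.
Suppose ◇ψ→□◇ψ is valid. Take Rxy, Rxz and set V(ψ)={y}. Then ◇ψ at x, so □◇ψ at x, so ◇ψ at z, so some w with Rzw has ψ; w=y, i.e. Rzy. By symmetry of the argument, Ryz.
The converse is a direct semantic check.
So the correspondent is the Euclidean property.

the Euclidean property: ∀x ∀y ∀z (Rxy ∧ Rxz → Ryz)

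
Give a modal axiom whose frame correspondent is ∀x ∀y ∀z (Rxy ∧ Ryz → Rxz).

This is transitivity; the standard corresponding axiom is 4: □p → □□p.
Suppose □p→□□p is valid. Take Rxy, Ryz and set V(p)={w : Rxw}. Then □p at x, so □□p at x, so □p at y, so p at z, i.e. Rxz.

□p → □□p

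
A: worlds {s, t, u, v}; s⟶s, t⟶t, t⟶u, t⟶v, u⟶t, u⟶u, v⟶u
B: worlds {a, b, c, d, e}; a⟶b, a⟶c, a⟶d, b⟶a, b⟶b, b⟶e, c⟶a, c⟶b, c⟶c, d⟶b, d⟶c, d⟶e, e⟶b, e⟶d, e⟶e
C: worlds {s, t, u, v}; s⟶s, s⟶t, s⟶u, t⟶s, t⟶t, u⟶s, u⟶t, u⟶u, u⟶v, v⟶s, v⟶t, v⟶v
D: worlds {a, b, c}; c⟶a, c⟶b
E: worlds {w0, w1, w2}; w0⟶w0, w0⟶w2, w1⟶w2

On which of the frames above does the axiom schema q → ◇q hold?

The schema corresponds to a generalized confluence (Geach) condition: ∀x ∃w (x = w ∧ xRw).
A: fails — at v but no w with v=w and vRw.
B: fails — at a but no w with a=w and aRw.
C: satisfies the condition.
D: fails — at a but no w with a=w and aRw.
E: fails — at w1 but no w with w1=w and w1Rw.

C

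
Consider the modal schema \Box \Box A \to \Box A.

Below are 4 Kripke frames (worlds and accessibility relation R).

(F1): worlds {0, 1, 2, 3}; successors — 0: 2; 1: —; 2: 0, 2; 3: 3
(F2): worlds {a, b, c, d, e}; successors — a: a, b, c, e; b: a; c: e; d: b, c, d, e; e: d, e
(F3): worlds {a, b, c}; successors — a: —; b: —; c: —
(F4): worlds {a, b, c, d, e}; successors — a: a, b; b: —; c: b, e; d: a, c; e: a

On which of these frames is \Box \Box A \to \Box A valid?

Frame correspondent (Sahlqvist): \forall x \forall y (Rxy \to \exists z (Rxz \wedge Rzy)) — i.e. density.
(F1): holds.
(F2): holds.
(F3): holds.
(F4): fails — Rdc but no z with Rdz and Rzc.
Valid on: (F1), (F2), (F3).

(F1), (F2), (F3)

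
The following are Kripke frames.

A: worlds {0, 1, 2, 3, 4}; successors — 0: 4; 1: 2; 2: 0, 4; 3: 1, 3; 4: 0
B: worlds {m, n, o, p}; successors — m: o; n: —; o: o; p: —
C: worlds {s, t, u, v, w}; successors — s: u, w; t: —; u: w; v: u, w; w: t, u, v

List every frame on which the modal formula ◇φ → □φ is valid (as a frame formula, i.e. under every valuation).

This is the axiom for partial functionality; its first-order frame correspondent is ∀x ∀y ∀z (Rxy ∧ Rxz → y = z).
A: fails — 2 sees both 0 and 4.
B: condition met.
C: fails — s sees both u and w.
Valid on: B.

B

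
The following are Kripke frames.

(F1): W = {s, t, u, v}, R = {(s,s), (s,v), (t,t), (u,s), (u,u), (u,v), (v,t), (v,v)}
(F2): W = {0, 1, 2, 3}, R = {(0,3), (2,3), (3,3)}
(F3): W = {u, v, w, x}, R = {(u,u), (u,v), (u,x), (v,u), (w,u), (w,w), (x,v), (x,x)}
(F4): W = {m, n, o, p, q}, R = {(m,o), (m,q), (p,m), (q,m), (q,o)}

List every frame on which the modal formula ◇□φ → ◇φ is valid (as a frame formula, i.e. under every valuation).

(F1), (F2)

This is the axiom for a generalized confluence (Geach) condition; its first-order frame correspondent is ∀x ∀y (xRy → ∃w (yRw ∧ xRw)).
(F1): holds.
(F2): holds.
(F3): fails — xRv but no t with vRt and xRt.
(F4): fails — mRo but no w with oRw and mRw.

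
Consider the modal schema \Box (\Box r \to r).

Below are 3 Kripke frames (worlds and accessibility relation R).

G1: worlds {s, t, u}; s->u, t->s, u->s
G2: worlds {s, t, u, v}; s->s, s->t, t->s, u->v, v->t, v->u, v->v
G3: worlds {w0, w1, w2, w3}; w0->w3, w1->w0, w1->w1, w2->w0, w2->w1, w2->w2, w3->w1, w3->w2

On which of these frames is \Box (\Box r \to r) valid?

none

This is the axiom for shift-reflexivity; its first-order frame correspondent is \forall x \forall y (Rxy \to Ryy).
G1: fails — Rsu but not Ruu.
G2: fails — Rvt but not Rtt.
G3: fails — Rw1w0 but not Rw0w0.
Valid on no frame.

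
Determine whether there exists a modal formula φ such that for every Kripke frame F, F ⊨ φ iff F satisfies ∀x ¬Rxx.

Not modally definable

If a class were modally definable it would be closed under surjective bounded morphisms (Goldblatt–Thomason).
The 2-cycle (worlds 0,1 with 0→1→0) is irreflexive, and the map sending every world to a single reflexive point • is a surjective bounded morphism (forth: every edge maps to (•,•); back: every world has a successor). So any modal formula valid on the 2-cycle is also valid on the reflexive point, which is not irreflexive.
Hence irreflexivity is not modally definable.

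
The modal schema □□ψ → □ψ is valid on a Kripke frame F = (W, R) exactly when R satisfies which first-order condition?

Suppose □□ψ→□ψ is valid. Take Rxy and set V(ψ)={w : xR²w}. Then □□ψ at x, so □ψ at x, so ψ at y, i.e. ∃z(Rxz∧Rzy).
The converse is a direct semantic check.
Frame condition: ∀x ∀y (Rxy → ∃z (Rxz ∧ Rzy)).

density: ∀x ∀y (Rxy → ∃z (Rxz ∧ Rzy))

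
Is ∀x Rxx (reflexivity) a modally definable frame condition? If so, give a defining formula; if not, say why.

The condition is reflexivity. A defining modal formula is □p → p.
Suppose □p→p is valid. At any x set V(p)={w : Rxw}. Then □p holds at x, so p holds at x, i.e. Rxx.

Definable; □p → p defines it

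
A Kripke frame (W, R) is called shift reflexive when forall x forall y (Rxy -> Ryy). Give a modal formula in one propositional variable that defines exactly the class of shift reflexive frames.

This is shift-reflexivity; the standard corresponding axiom is T□: □(□p → p).
Suppose □(□p→p) is valid. Take Rxy and set V(p)={w : Ryw}. Then at y, □p holds; since □(□p→p) at x, □p→p at y, so p at y, i.e. Ryy.

□(□p → p)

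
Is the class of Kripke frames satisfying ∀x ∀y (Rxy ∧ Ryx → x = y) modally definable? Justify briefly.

Not definable by any modal formula

If a class were modally definable it would be closed under surjective bounded morphisms (Goldblatt–Thomason).
The 4-cycle (worlds a,b,c,d with a→b→c→d→a) is antisymmetric. Sending even-indexed worlds to • and odd-indexed worlds to ∘ is a surjective bounded morphism onto the two-world frame with •↔∘, which is not antisymmetric.
Hence antisymmetry is not modally definable.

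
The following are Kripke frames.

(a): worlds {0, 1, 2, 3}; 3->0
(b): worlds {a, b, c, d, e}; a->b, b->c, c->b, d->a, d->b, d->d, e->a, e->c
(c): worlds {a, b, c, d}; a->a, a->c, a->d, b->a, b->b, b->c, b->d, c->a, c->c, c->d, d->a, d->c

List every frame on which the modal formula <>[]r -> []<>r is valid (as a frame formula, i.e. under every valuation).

(c)

Frame correspondent (Sahlqvist): forall x forall y forall z (Rxy & Rxz -> exists w (Ryw & Rzw)) — i.e. convergence.
(a): fails — R30 and R30 but 0 and 0 have no common successor.
(b): fails — Rdd and Rdb but d and b have no common successor.
(c): condition met.
Valid on: (c).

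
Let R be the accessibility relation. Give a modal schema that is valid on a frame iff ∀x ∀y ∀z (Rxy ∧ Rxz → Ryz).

The condition is the Euclidean property. The 5 schema ◇ψ → □◇ψ defines it.

◇ψ → □◇ψ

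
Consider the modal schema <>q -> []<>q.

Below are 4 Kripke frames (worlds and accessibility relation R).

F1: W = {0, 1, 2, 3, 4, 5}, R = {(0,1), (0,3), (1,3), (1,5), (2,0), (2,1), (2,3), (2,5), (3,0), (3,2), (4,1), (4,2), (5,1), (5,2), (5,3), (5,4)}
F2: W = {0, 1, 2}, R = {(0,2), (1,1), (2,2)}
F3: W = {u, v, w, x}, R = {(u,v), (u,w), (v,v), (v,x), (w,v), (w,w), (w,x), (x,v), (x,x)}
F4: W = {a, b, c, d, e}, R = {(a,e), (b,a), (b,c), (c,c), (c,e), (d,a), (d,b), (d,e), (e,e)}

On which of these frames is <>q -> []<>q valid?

Frame correspondent (Sahlqvist): forall x forall y forall z (Rxy & Rxz -> Ryz) — i.e. the Euclidean property.
F1: fails — R01 and R01 but not R11.
F2: ✓.
F3: fails — Ruv and Ruw but not Rvw.
F4: fails — Rbc and Rba but not Rca.

F2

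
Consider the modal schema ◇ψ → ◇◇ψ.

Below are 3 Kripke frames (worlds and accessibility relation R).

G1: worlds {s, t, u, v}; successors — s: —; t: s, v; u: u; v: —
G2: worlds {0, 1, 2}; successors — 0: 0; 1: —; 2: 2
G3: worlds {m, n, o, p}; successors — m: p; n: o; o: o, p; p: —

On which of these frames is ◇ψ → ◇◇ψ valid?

The schema corresponds to a generalized confluence (Geach) condition: ∀x ∀y (xRy → ∃w (y = w ∧ xR²w)).
G1: fails — tRs but no w with s=w and tR²w.
G2: holds.
G3: fails — mRp but no w with p=w and mR²w.
Valid on: G2.

G2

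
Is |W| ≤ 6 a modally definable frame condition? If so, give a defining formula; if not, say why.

No

If a class were modally definable it would be closed under disjoint unions (Goldblatt–Thomason).
Any modal formula valid on each of 7 disjoint one-world frames is valid on their disjoint union (validity is preserved under disjoint unions). Each one-world frame has |W|=1≤6, but the union has |W|=7.
Hence having at most 6 worlds is not modally definable.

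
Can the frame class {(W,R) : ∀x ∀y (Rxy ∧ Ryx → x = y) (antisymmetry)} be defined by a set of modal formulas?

No — not modally definable

Any modally definable frame class is closed under surjective bounded morphisms.
The 6-cycle (worlds w0,w1,w2,w3,w4,w5 with w0→w1→w2→w3→w4→w5→w0) is antisymmetric. Sending even-indexed worlds to a and odd-indexed worlds to b is a surjective bounded morphism onto the two-world frame with a↔b, which is not antisymmetric.
Hence antisymmetry is not modally definable.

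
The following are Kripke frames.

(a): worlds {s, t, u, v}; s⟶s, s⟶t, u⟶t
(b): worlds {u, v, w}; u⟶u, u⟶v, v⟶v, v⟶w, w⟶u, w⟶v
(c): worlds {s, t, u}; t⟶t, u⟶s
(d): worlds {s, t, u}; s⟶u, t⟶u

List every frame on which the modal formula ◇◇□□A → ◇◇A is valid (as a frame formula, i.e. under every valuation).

This is the axiom for a generalized confluence (Geach) condition; its first-order frame correspondent is ∀x ∀y (xR²y → ∃w (yR²w ∧ xR²w)).
(a): fails — sR²t but no w with tR²w and sR²w.
(b): holds.
(c): holds.
(d): holds.

(b), (c), (d)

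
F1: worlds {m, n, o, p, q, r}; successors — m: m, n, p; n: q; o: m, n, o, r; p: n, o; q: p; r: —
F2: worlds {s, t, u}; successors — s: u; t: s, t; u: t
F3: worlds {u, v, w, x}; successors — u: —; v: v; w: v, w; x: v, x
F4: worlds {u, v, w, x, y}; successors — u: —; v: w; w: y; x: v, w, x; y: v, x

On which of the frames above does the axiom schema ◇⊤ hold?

This is the axiom for seriality; its first-order frame correspondent is ∀x ∃y Rxy.
F1: fails — world r has no successor.
F2: satisfies the condition.
F3: fails — world u has no successor.
F4: fails — world u has no successor.
Valid on: F2.

F2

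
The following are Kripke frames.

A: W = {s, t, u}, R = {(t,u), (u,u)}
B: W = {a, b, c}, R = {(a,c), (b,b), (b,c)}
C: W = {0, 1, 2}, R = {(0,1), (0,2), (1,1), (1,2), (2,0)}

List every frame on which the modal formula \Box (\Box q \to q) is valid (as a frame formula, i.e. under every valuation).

A

Frame correspondent (Sahlqvist): \forall x \forall y (Rxy \to Ryy) — i.e. shift-reflexivity.
A: ✓.
B: fails — Rac but not Rcc.
C: fails — R02 but not R22.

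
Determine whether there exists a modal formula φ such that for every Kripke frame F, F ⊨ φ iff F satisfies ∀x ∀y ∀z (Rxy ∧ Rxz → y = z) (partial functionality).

Yes: it is partial functionality, defined by the CD schema ◇q → □q.
Suppose ◇q→□q is valid. Take Rxy, Rxz and set V(q)={y}. Then ◇q at x, so □q at x, so q at z, i.e. z=y.

Yes — defined by ◇q → □q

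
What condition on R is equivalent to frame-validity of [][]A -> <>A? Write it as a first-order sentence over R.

forall x exists w (x R^2 w & xRw)

This is a Sahlqvist (Geach-type) schema ◇^0□^2A → □^0◇^1A.
Minimal-valuation argument: fix x; take any y with xR^0y and any z with xR^0z. Set V(A) to the set of worlds R-reachable from y in exactly 2 steps. Then □^2A holds at y, so the antecedent holds at x; validity forces ◇^1A at z, giving a w with zR^1w and yR^2w.
First-order correspondent: forall x exists w (x R^2 w & xRw).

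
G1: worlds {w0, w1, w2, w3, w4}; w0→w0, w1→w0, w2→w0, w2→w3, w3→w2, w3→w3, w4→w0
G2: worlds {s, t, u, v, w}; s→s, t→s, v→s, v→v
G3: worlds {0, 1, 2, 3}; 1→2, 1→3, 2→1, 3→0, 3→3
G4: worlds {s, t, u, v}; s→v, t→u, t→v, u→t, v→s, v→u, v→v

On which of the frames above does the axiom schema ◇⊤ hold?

The schema corresponds to seriality: ∀x ∃y Rxy.
G1: satisfies the condition.
G2: fails — world u has no successor.
G3: fails — world 0 has no successor.
G4: satisfies the condition.

G1, G4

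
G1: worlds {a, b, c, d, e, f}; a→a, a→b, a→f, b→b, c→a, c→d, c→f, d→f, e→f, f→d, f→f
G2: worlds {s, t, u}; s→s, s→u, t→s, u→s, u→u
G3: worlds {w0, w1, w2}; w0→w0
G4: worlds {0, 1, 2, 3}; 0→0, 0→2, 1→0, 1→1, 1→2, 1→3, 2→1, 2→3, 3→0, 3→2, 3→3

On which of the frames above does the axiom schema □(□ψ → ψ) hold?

G2, G3

The schema corresponds to shift-reflexivity: ∀x ∀y (Rxy → Ryy).
G1: fails — Rcd but not Rdd.
G2: holds.
G3: holds.
G4: fails — R32 but not R22.
Valid on: G2, G3.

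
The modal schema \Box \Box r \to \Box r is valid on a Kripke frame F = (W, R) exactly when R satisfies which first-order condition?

Suppose □□r→□r is valid. Take Rxy and set V(r)={w : xR²w}. Then □□r at x, so □r at x, so r at y, i.e. ∃z(Rxz∧Rzy).

density: \forall x \forall y (Rxy \to \exists z (Rxz \wedge Rzy))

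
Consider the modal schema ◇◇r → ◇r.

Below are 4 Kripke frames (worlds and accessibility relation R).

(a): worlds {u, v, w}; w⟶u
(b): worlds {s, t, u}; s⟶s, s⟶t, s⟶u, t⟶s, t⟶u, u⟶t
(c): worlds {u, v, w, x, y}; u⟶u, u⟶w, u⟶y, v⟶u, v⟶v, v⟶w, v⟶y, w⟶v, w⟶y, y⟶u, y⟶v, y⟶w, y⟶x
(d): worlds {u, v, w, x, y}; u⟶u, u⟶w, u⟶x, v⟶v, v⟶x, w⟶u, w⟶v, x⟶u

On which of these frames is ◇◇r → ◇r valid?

This is the axiom for transitivity; its first-order frame correspondent is ∀x ∀y ∀z (Rxy ∧ Ryz → Rxz).
(a): condition met.
(b): fails — Rut and Rts but not Rus.
(c): fails — Ruw and Rwv but not Ruv.
(d): fails — Ruw and Rwv but not Ruv.
Valid on: (a).

(a)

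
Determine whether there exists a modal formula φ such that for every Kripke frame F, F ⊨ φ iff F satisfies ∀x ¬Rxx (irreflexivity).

Modal frame validity is preserved under surjective bounded morphisms.
The 5-cycle (worlds 0,1,2,3,4 with 0→1→2→3→4→0) is irreflexive, and the map sending every world to a single reflexive point • is a surjective bounded morphism (forth: every edge maps to (•,•); back: every world has a successor). So any modal formula valid on the 5-cycle is also valid on the reflexive point, which is not irreflexive.
Hence irreflexivity is not modally definable.

No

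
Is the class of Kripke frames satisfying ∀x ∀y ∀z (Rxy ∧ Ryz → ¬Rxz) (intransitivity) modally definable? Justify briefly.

Modal frame validity is preserved under surjective bounded morphisms.
The 7-cycle (worlds w0,w1,w2,w3,w4,w5,w6 with w0→w1→w2→w3→w4→w5→w6→w0) is intransitive. Mapping every world to a single reflexive point • is a surjective bounded morphism; the reflexive point is not intransitive (R••∧R•• but R••).
So the class is not modally definable.

Not modally definable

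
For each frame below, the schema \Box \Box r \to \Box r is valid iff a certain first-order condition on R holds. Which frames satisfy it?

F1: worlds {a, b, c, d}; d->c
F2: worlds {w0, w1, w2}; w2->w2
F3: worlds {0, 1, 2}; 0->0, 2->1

This is the axiom for density; its first-order frame correspondent is \forall x \forall y (Rxy \to \exists z (Rxz \wedge Rzy)).
F1: fails — Rdc but no z with Rdz and Rzc.
F2: satisfies the condition.
F3: fails — R21 but no z with R2z and Rz1.
Valid on: F2.

F2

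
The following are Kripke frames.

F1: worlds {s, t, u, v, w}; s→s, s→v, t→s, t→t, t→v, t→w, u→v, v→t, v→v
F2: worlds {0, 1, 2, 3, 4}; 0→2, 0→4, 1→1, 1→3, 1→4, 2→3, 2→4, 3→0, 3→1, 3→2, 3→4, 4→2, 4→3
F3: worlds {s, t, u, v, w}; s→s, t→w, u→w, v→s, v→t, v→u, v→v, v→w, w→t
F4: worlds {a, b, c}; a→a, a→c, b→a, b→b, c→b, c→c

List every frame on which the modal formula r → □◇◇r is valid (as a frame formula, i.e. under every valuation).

The schema corresponds to a generalized confluence (Geach) condition: ∀x ∀z (xRz → ∃w (x = w ∧ zR²w)).
F1: fails — tRw but no w* with t=w* and wR²w*.
F2: ✓.
F3: fails — tRw but no w* with t=w* and wR²w*.
F4: ✓.
Valid on: F2, F4.

F2, F4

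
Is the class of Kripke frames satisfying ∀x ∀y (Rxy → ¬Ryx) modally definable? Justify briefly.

Modal frame validity is preserved under surjective bounded morphisms.
The 3-cycle (worlds s,t,u with s→t→u→s) is asymmetric. Mapping every world to a single reflexive point • is a surjective bounded morphism, and the reflexive point is not asymmetric (R•• but asymmetry requires ¬R••).
Hence asymmetry is not modally definable.

No — not modally definable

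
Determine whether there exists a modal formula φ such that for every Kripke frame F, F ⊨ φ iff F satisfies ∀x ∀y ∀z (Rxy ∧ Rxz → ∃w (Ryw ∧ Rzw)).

Definable; ◇□r → □◇r defines it

This is a Sahlqvist condition; the .2 axiom ◇□r → □◇r defines it.
Suppose ◇□r→□◇r is valid. Take Rxy, Rxz and set V(r)={w : Ryw}. Then □r at y so ◇□r at x, so □◇r at x, so ◇r at z, giving w with Rzw and Ryw.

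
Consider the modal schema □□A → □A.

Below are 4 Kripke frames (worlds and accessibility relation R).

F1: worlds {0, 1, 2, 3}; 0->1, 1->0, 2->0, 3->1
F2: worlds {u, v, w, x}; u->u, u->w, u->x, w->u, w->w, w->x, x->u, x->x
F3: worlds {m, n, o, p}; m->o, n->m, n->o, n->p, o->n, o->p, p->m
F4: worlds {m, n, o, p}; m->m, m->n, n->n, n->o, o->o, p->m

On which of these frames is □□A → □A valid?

F2, F4

This is the axiom for density; its first-order frame correspondent is ∀x ∀y (Rxy → ∃z (Rxz ∧ Rzy)).
F1: fails — R01 but no z with R0z and Rz1.
F2: satisfies the condition.
F3: fails — Ron but no z with Roz and Rzn.
F4: satisfies the condition.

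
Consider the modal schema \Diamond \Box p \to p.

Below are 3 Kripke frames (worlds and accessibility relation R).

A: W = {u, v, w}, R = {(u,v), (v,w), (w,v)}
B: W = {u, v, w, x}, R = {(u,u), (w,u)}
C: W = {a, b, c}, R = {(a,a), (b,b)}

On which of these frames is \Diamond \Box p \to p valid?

C

The schema corresponds to symmetry: \forall x \forall y (Rxy \to Ryx).
A: fails — Ruv but not Rvu.
B: fails — Rwu but not Ruw.
C: satisfies the condition.
Valid on: C.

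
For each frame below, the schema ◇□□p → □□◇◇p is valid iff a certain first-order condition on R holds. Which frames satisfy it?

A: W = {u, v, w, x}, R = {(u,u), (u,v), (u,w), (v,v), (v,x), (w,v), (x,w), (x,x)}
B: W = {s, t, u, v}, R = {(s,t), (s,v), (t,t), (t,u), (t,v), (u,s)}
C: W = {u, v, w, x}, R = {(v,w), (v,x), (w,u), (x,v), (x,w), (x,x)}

This is the axiom for a generalized confluence (Geach) condition; its first-order frame correspondent is ∀x ∀y ∀z ((xRy ∧ xR²z) → ∃w (yR²w ∧ zR²w)).
A: holds.
B: fails — sRt, sR²v but no w with tR²w and vR²w.
C: fails — vRw, vR²u but no t with wR²t and uR²t.

A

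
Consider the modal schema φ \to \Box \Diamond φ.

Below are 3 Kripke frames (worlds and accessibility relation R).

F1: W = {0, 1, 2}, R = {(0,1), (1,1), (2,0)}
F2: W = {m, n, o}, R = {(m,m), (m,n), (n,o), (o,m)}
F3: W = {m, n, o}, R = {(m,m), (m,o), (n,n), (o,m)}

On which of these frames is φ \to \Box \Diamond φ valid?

F3

The schema corresponds to symmetry: \forall x \forall y (Rxy \to Ryx).
F1: fails — R01 but not R10.
F2: fails — Rno but not Ron.
F3: condition met.
Valid on: F3.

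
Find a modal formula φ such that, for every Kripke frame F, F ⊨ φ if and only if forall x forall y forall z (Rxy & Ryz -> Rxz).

□p → □□p

This is transitivity; the standard corresponding axiom is 4: □p → □□p.
Suppose □p→□□p is valid. Take Rxy, Ryz and set V(p)={w : Rxw}. Then □p at x, so □□p at x, so □p at y, so p at z, i.e. Rxz.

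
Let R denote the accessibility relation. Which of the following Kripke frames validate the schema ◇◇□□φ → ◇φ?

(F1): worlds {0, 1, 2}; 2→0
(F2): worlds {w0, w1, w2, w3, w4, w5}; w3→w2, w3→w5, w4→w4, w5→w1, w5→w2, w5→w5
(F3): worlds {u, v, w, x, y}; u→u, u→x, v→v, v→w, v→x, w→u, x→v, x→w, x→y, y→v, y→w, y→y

This is the axiom for a generalized confluence (Geach) condition; its first-order frame correspondent is ∀x ∀y (xR²y → ∃w (yR²w ∧ xRw)).
(F1): satisfies the condition.
(F2): fails — w3R²w1 but no w with w1R²w and w3Rw.
(F3): fails — xR²w but no t with wR²t and xRt.

(F1)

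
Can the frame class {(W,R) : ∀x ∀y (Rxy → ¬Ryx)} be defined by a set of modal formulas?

Not modally definable

Modal frame validity is preserved under surjective bounded morphisms.
The 4-cycle (worlds a,b,c,d with a→b→c→d→a) is asymmetric. Mapping every world to a single reflexive point • is a surjective bounded morphism, and the reflexive point is not asymmetric (R•• but asymmetry requires ¬R••).
So the class is not modally definable.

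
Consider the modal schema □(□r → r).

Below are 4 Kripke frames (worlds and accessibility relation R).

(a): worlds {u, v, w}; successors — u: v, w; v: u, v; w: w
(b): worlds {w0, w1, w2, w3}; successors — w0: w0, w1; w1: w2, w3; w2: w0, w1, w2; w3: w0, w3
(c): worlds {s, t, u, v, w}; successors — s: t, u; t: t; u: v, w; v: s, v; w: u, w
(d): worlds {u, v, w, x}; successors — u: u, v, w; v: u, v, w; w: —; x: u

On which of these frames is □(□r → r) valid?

none

Frame correspondent (Sahlqvist): ∀x ∀y (Rxy → Ryy) — i.e. shift-reflexivity.
(a): fails — Rvu but not Ruu.
(b): fails — Rw0w1 but not Rw1w1.
(c): fails — Rwu but not Ruu.
(d): fails — Ruw but not Rww.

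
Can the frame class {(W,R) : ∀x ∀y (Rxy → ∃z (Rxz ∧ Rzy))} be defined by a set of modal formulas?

The condition is density. A defining modal formula is □□p → □p.
Suppose □□p→□p is valid. Take Rxy and set V(p)={w : xR²w}. Then □□p at x, so □p at x, so p at y, i.e. ∃z(Rxz∧Rzy).

Yes, by □□p → □p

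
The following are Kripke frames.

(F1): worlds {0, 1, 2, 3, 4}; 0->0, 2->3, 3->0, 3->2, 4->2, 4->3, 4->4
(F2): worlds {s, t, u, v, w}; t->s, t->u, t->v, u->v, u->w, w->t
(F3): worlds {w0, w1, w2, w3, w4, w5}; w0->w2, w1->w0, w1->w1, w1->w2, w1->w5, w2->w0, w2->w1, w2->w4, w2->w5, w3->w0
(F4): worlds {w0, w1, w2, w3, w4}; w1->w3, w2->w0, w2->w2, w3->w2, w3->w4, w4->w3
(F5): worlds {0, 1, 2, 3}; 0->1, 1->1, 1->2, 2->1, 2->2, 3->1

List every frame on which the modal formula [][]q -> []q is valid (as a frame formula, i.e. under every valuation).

(F5)

The schema corresponds to density: forall x forall y (Rxy -> exists z (Rxz & Rzy)).
(F1): fails — R32 but no z with R3z and Rz2.
(F2): fails — Ruv but no z with Ruz and Rzv.
(F3): fails — Rw2w4 but no z with Rw2z and Rzw4.
(F4): fails — Rw1w3 but no z with Rw1z and Rzw3.
(F5): holds.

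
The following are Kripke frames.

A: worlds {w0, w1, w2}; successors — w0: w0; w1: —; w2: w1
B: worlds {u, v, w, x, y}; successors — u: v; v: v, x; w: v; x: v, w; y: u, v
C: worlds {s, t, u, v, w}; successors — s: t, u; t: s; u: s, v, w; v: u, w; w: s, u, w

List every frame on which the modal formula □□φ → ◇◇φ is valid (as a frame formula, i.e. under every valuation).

Frame correspondent (Sahlqvist): ∀x ∃w (xR²w ∧ xR²w) — i.e. a generalized confluence (Geach) condition.
A: fails — at w1 but no w with w1R²w and w1R²w.
B: ✓.
C: ✓.
Valid on: B, C.

B, C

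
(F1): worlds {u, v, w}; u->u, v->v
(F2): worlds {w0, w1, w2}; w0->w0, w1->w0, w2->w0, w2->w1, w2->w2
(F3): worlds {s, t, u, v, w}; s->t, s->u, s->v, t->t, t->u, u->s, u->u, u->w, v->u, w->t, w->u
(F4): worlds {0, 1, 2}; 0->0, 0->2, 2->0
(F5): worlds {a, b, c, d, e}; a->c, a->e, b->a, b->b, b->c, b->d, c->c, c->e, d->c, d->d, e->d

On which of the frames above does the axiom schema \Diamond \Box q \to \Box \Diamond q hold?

Frame correspondent (Sahlqvist): \forall x \forall y \forall z (Rxy \wedge Rxz \to \exists w (Ryw \wedge Rzw)) — i.e. convergence.
(F1): condition met.
(F2): condition met.
(F3): condition met.
(F4): condition met.
(F5): fails — Rae and Rac but e and c have no common successor.
Valid on: (F1), (F2), (F3), (F4).

(F1), (F2), (F3), (F4)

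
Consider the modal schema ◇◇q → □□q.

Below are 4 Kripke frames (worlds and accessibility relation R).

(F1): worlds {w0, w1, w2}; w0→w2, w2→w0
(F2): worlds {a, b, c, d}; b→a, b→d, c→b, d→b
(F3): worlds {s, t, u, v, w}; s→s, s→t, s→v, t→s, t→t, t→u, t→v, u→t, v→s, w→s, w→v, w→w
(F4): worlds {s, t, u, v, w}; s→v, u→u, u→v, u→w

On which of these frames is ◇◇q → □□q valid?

Frame correspondent (Sahlqvist): ∀x ∀y ∀z ((xR²y ∧ xR²z) → ∃w (y = w ∧ z = w)) — i.e. a generalized confluence (Geach) condition.
(F1): condition met.
(F2): fails — cR²a, cR²d but a ≠ d.
(F3): fails — sR²s, sR²t but s ≠ t.
(F4): fails — uR²u, uR²v but u ≠ v.

(F1)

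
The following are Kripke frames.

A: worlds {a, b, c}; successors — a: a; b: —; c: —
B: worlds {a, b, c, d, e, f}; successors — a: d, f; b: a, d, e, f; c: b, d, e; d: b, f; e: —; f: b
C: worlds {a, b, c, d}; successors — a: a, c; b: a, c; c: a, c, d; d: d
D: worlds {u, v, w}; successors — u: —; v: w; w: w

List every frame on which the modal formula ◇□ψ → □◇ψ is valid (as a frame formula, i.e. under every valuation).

Frame correspondent (Sahlqvist): ∀x ∀y ∀z (Rxy ∧ Rxz → ∃w (Ryw ∧ Rzw)) — i.e. convergence.
A: satisfies the condition.
B: fails — Rbf and Rba but f and a have no common successor.
C: fails — Rcd and Rca but d and a have no common successor.
D: satisfies the condition.
Valid on: A, D.

A, D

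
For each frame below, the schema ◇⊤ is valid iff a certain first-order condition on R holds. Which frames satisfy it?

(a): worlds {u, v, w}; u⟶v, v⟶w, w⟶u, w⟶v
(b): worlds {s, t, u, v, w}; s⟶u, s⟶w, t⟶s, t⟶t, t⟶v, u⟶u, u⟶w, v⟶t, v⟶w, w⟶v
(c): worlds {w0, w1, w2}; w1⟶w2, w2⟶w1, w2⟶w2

The schema corresponds to seriality: ∀x ∃y Rxy.
(a): satisfies the condition.
(b): satisfies the condition.
(c): fails — world w0 has no successor.
Valid on: (a), (b).

(a), (b)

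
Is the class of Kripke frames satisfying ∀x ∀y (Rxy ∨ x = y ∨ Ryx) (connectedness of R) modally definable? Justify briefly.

Not definable by any modal formula

If a class were modally definable it would be closed under disjoint unions (Goldblatt–Thomason).
Take 3 disjoint single-world reflexive frames: each is trivially connected, but their disjoint union has 3 worlds with no edge between distinct components, so it is not connected.
So no modal formula (or set of formulas) defines exactly the connected frames.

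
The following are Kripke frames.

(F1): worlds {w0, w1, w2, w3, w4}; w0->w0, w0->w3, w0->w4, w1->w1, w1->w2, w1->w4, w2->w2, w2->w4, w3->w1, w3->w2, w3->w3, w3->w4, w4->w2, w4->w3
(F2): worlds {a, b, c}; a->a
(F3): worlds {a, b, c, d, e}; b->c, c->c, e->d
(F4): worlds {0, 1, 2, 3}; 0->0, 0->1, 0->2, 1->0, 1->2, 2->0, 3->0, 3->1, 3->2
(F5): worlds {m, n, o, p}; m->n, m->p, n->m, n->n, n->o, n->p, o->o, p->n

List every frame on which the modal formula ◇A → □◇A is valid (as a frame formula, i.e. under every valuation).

(F2)

This is the axiom for the Euclidean property; its first-order frame correspondent is ∀x ∀y ∀z (Rxy ∧ Rxz → Ryz).
(F1): fails — Rw0w4 and Rw0w4 but not Rw4w4.
(F2): ✓.
(F3): fails — Red and Red but not Rdd.
(F4): fails — R02 and R02 but not R22.
(F5): fails — Rmp and Rmp but not Rpp.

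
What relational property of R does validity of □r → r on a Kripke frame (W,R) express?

reflexivity

This schema is the T axiom.
Its frame correspondent is reflexivity — ∀x Rxx.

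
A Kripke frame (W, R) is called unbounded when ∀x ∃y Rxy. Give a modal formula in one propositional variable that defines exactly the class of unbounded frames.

A defining formula is □r → ◇r (the D axiom).
Suppose □r→◇r is valid. At any x set V(r)=W. Then □r at x, so ◇r at x, so x has a successor.

□r → ◇r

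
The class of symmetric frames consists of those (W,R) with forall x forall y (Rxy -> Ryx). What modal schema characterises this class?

r → □◇r

The condition is symmetry. The B schema r → □◇r defines it.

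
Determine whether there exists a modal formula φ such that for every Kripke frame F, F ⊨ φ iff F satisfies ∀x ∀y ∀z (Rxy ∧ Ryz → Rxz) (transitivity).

Definable; □r → □□r defines it

The condition is transitivity. A defining modal formula is □r → □□r.
Suppose □r→□□r is valid. Take Rxy, Ryz and set V(r)={w : Rxw}. Then □r at x, so □□r at x, so □r at y, so r at z, i.e. Rxz.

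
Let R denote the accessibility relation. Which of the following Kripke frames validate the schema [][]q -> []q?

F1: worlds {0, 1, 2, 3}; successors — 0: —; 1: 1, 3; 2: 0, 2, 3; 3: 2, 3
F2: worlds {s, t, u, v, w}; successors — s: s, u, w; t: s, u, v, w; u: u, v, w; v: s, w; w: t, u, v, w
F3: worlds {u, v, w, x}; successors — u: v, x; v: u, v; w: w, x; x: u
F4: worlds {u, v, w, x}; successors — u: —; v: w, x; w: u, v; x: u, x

F1, F2

Frame correspondent (Sahlqvist): forall x forall y (Rxy -> exists z (Rxz & Rzy)) — i.e. density.
F1: condition met.
F2: condition met.
F3: fails — Rxu but no z with Rxz and Rzu.
F4: fails — Rwu but no z with Rwz and Rzu.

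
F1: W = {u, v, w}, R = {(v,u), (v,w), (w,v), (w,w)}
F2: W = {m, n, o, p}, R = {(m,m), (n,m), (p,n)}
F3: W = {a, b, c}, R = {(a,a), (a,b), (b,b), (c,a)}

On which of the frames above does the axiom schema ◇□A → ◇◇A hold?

F2, F3

This is the axiom for a generalized confluence (Geach) condition; its first-order frame correspondent is ∀x ∀y (xRy → ∃w (yRw ∧ xR²w)).
F1: fails — vRu but no t with uRt and vR²t.
F2: holds.
F3: holds.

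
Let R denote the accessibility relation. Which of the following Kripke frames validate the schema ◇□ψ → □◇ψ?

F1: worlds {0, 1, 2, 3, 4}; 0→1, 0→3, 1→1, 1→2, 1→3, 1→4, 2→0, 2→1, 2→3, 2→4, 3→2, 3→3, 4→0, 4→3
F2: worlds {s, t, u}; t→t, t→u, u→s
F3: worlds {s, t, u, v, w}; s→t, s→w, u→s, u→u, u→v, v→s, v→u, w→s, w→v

F1

The schema corresponds to convergence: ∀x ∀y ∀z (Rxy ∧ Rxz → ∃w (Ryw ∧ Rzw)).
F1: holds.
F2: fails — Rtt and Rtu but t and u have no common successor.
F3: fails — Rsw and Rst but w and t have no common successor.
Valid on: F1.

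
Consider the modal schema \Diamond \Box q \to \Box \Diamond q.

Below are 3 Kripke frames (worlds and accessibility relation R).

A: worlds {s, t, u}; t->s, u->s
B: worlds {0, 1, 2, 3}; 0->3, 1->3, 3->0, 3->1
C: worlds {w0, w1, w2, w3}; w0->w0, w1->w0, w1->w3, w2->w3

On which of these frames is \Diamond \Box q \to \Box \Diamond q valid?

B

This is the axiom for convergence; its first-order frame correspondent is \forall x \forall y \forall z (Rxy \wedge Rxz \to \exists w (Ryw \wedge Rzw)).
A: fails — Rts and Rts but s and s have no common successor.
B: holds.
C: fails — Rw1w0 and Rw1w3 but w0 and w3 have no common successor.
Valid on: B.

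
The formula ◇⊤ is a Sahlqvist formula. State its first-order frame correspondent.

This is a form of the D axiom.
It corresponds to seriality: ∀x ∃y Rxy.

seriality: ∀x ∃y Rxy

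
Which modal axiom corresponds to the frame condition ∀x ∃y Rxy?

□p → ◇p

This is seriality; the standard corresponding axiom is D: □p → ◇p.
Suppose □p→◇p is valid. At any x set V(p)=W. Then □p at x, so ◇p at x, so x has a successor.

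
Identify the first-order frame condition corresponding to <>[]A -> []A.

Replacing A by ¬A and contraposing gives the equivalent schema ◇A → □◇A.
Suppose ◇A→□◇A is valid. Take Rxy, Rxz and set V(A)={y}. Then ◇A at x, so □◇A at x, so ◇A at z, so some w with Rzw has A; w=y, i.e. Rzy. By symmetry of the argument, Ryz.
The converse is a direct semantic check.
So the correspondent is the Euclidean property.

the Euclidean property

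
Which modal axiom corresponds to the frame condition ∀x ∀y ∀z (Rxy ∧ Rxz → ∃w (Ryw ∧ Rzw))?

◇□q → □◇q

The condition is convergence. The .2 schema ◇□q → □◇q defines it.
Suppose ◇□q→□◇q is valid. Take Rxy, Rxz and set V(q)={w : Ryw}. Then □q at y so ◇□q at x, so □◇q at x, so ◇q at z, giving w with Rzw and Ryw.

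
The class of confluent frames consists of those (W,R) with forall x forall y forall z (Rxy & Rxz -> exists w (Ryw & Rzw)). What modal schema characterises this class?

A defining formula is ◇□r → □◇r (the .2 axiom).
Suppose ◇□r→□◇r is valid. Take Rxy, Rxz and set V(r)={w : Ryw}. Then □r at y so ◇□r at x, so □◇r at x, so ◇r at z, giving w with Rzw and Ryw.

◇□r → □◇r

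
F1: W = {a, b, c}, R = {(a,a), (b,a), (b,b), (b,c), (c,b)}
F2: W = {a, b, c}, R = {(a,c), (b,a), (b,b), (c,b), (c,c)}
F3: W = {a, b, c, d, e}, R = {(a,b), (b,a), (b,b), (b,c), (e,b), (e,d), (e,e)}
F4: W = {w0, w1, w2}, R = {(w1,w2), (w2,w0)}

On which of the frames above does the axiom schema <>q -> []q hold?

F4

Frame correspondent (Sahlqvist): forall x forall y forall z (Rxy & Rxz -> y = z) — i.e. partial functionality.
F1: fails — b sees both a and b.
F2: fails — b sees both a and b.
F3: fails — b sees both a and b.
F4: ✓.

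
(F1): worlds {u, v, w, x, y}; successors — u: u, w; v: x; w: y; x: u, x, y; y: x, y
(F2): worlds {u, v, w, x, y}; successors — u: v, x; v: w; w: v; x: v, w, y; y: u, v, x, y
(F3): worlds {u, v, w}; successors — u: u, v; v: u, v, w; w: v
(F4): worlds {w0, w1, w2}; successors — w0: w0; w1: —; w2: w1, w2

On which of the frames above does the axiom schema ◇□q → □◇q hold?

(F3)

The schema corresponds to convergence: ∀x ∀y ∀z (Rxy ∧ Rxz → ∃w (Ryw ∧ Rzw)).
(F1): fails — Ruw and Ruu but w and u have no common successor.
(F2): fails — Rxw and Rxv but w and v have no common successor.
(F3): satisfies the condition.
(F4): fails — Rw2w1 and Rw2w1 but w1 and w1 have no common successor.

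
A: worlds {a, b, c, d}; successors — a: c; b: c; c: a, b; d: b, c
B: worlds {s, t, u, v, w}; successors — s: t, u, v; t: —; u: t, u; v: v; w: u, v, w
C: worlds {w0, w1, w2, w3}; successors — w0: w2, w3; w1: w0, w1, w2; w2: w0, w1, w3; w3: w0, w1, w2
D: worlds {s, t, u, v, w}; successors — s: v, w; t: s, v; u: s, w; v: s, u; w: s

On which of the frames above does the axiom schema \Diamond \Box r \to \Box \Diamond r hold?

This is the axiom for convergence; its first-order frame correspondent is \forall x \forall y \forall z (Rxy \wedge Rxz \to \exists w (Ryw \wedge Rzw)).
A: fails — Rdc and Rdb but c and b have no common successor.
B: fails — Rsv and Rsu but v and u have no common successor.
C: ✓.
D: fails — Rtv and Rts but v and s have no common successor.

C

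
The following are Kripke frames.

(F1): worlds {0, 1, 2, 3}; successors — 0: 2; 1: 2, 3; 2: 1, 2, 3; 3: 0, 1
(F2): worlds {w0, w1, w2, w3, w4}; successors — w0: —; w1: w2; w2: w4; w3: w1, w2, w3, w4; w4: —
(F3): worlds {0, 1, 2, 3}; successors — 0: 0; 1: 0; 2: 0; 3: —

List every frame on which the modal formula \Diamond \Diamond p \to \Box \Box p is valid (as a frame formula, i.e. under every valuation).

(F3)

The schema corresponds to a generalized confluence (Geach) condition: \forall x \forall y \forall z ((x R^2 y \wedge x R^2 z) \to \exists w (y = w \wedge z = w)).
(F1): fails — 0R²1, 0R²2 but 1 ≠ 2.
(F2): fails — w3R²w1, w3R²w2 but w1 ≠ w2.
(F3): holds.
Valid on: (F3).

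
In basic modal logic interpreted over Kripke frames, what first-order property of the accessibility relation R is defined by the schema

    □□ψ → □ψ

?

density

Suppose □□ψ→□ψ is valid. Take Rxy and set V(ψ)={w : xR²w}. Then □□ψ at x, so □ψ at x, so ψ at y, i.e. ∃z(Rxz∧Rzy).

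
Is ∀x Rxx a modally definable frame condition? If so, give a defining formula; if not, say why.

Yes, by □r → r

The condition is reflexivity. A defining modal formula is □r → r.
Suppose □r→r is valid. At any x set V(r)={w : Rxw}. Then □r holds at x, so r holds at x, i.e. Rxx.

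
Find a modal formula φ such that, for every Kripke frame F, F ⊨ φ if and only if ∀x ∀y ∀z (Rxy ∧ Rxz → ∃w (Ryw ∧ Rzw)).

◇□q → □◇q

This is convergence; the standard corresponding axiom is .2: ◇□q → □◇q.
Suppose ◇□q→□◇q is valid. Take Rxy, Rxz and set V(q)={w : Ryw}. Then □q at y so ◇□q at x, so □◇q at x, so ◇q at z, giving w with Rzw and Ryw.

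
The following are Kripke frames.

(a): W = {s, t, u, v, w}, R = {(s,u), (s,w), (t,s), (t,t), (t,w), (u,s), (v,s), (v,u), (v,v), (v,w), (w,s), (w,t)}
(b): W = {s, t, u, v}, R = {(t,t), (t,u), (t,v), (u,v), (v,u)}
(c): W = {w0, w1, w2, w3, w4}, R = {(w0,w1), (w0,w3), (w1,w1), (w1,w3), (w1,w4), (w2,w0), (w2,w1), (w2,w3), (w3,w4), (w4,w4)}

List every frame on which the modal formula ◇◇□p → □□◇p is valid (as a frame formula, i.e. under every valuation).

(c)

Frame correspondent (Sahlqvist): ∀x ∀y ∀z ((xR²y ∧ xR²z) → ∃w (yRw ∧ zRw)) — i.e. a generalized confluence (Geach) condition.
(a): fails — tR²s, tR²u but no w* with sRw* and uRw*.
(b): fails — tR²u, tR²v but no w with uRw and vRw.
(c): holds.
Valid on: (c).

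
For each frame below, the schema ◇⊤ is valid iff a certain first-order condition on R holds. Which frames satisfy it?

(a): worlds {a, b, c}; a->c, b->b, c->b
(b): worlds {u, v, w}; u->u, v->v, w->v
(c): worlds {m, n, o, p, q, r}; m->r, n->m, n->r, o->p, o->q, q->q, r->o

Frame correspondent (Sahlqvist): ∀x ∃y Rxy — i.e. seriality.
(a): condition met.
(b): condition met.
(c): fails — world p has no successor.

(a), (b)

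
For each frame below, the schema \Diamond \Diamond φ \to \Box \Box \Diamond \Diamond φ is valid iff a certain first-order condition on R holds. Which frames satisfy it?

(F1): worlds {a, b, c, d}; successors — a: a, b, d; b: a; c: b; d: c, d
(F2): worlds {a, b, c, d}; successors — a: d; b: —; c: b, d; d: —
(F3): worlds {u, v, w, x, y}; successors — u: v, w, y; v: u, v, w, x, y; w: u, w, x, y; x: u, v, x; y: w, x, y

Frame correspondent (Sahlqvist): \forall x \forall y \forall z ((x R^2 y \wedge x R^2 z) \to \exists w (y = w \wedge z R^2 w)) — i.e. a generalized confluence (Geach) condition.
(F1): fails — aR²a, aR²d but no w with a=w and dR²w.
(F2): condition met.
(F3): condition met.
Valid on: (F2), (F3).

(F2), (F3)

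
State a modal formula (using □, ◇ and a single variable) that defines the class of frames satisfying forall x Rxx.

The condition is reflexivity. The T schema □r → r defines it.
Suppose □r→r is valid. At any x set V(r)={w : Rxw}. Then □r holds at x, so r holds at x, i.e. Rxx.

□r → r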